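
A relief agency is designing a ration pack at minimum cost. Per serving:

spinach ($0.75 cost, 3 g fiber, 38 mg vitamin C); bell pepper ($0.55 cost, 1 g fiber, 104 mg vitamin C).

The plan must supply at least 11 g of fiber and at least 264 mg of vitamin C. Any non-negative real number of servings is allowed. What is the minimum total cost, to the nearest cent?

$3.16

The cheapest plan sits at a corner of the feasible region — with two constraints it uses at most two foods.
spinach only: max(11/3, 264/38) = 6.947 servings → $5.21.
bell pepper only: max(11/1, 264/104) = 11 servings → $6.05.
spinach + bell pepper with both tight: 3.212 servings and 1.365 servings → $3.16.
The minimum over all feasible corners is $3.16.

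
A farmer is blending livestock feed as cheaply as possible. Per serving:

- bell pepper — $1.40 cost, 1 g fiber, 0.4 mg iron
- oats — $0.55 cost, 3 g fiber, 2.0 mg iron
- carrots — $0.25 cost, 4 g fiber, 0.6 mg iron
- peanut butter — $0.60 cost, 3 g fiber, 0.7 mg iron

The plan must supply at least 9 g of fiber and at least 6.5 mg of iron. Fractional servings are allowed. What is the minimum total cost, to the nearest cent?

With two linear requirements the optimum uses one or two foods; enumerate the corners.
bell pepper only: max(9/1, 6.5/0.4) = 16.25 servings → $22.75.
oats only: max(9/3, 6.5/2.0) = 3.25 servings → $1.79.
carrots only: max(9/4, 6.5/0.6) = 10.83 servings → $2.71.
peanut butter only: max(9/3, 6.5/0.7) = 9.286 servings → $5.57.
bell pepper + oats: the both-tight solution has a negative serving — not a feasible corner.
bell pepper + carrots with both targets exact would need a negative amount; discard.
bell pepper + peanut butter: the both-tight solution has a negative serving — not a feasible corner.
oats + carrots: the both-tight solution has a negative serving — not a feasible corner.
oats + peanut butter: intersection lies outside the first quadrant.
carrots + peanut butter: intersection lies outside the first quadrant.
The minimum over all feasible corners is $1.79.

$1.79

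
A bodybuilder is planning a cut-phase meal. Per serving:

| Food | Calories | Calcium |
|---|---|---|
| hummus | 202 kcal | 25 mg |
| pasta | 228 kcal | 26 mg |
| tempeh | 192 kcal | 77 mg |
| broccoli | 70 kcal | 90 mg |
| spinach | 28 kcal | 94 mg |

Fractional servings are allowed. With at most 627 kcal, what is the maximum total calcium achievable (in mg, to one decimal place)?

Calcium per kcal: spinach 3.357, broccoli 1.286, tempeh 0.401, hummus 0.1238, pasta 0.114.
With no serving limits, spend the whole calories allowance on spinach: 627 kcal / 28 kcal × 94 mg = 2104.9 mg.

2104.9 mg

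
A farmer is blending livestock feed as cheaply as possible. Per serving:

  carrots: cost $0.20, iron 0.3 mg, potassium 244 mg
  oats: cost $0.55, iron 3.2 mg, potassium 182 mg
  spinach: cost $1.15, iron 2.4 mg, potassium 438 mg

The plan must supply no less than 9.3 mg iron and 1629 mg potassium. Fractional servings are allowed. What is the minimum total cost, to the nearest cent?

Minimising a linear cost over {iron ≥ 9.3, potassium ≥ 1629, servings ≥ 0} — the optimum is at a vertex, using one or two foods.
carrots only: max(9.3/0.3, 1629/244) = 31 servings → $6.20.
oats only: max(9.3/3.2, 1629/182) = 8.951 servings → $4.92.
spinach only: max(9.3/2.4, 1629/438) = 3.875 servings → $4.46.
carrots + oats with both tight: 4.847 servings and 2.452 servings → $2.32.
carrots + spinach with both targets exact would need a negative amount; discard.
oats + spinach with both tight: 0.1698 servings and 3.649 servings → $4.29.
So the least-cost plan costs $2.32.

$2.32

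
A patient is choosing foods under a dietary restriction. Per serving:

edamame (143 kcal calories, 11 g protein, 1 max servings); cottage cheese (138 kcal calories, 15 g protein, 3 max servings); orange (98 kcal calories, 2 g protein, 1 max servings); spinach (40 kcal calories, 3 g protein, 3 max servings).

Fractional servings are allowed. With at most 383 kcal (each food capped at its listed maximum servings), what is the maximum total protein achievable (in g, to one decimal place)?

Protein per kcal: cottage cheese 0.1087, edamame 0.07692, spinach 0.075, orange 0.02041.
Take 2.775 servings of cottage cheese: uses 383 kcal, +41.6 g protein (running total 41.6 g).
Filling greedily by protein-per-kcal is optimal for one linear limit, giving 41.6 g.

41.6 g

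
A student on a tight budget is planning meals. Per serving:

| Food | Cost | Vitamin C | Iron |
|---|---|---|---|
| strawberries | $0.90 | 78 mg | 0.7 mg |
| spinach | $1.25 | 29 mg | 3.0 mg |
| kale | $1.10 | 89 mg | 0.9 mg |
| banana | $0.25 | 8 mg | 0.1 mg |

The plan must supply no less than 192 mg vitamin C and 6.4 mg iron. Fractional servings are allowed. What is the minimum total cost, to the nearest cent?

Two binding constraints pin down two serving amounts, so the optimal mix uses at most two foods. The candidates are each food alone (scaled to the tighter of vitamin C/iron) and each pair with both constraints tight.
strawberries only: max(192/78, 6.4/0.7) = 9.143 servings → $8.23.
spinach only: max(192/29, 6.4/3.0) = 6.621 servings → $8.28.
kale only: max(192/89, 6.4/0.9) = 7.111 servings → $7.82.
banana only: max(192/8, 6.4/0.1) = 64 servings → $16.00.
strawberries + spinach with both tight: 1.827 servings and 1.707 servings → $3.78.
strawberries + kale with both targets exact would need a negative amount; discard.
strawberries + banana: intersection lies outside the first quadrant.
spinach + kale with both tight: 1.647 servings and 1.621 servings → $3.84.
spinach + banana with both tight: 1.517 servings and 18.5 servings → $6.52.
kale + banana: intersection lies outside the first quadrant.
Cheapest feasible corner: $3.78.

$3.78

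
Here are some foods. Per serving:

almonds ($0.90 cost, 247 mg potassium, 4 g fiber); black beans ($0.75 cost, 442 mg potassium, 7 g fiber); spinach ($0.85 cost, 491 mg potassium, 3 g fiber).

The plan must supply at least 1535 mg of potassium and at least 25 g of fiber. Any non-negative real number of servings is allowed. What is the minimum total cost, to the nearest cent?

$2.68

With two linear requirements the optimum uses one or two foods; enumerate the corners.
almonds only: max(1535/247, 25/4) = 6.25 servings → $5.62.
black beans only: max(1535/442, 25/7) = 3.571 servings → $2.68.
spinach only: max(1535/491, 25/3) = 8.333 servings → $7.08.
almonds + black beans: the both-tight solution has a negative serving — not a feasible corner.
almonds + spinach: the both-tight solution has a negative serving — not a feasible corner.
black beans + spinach with both targets exact would need a negative amount; discard.
The minimum over all feasible corners is $2.68.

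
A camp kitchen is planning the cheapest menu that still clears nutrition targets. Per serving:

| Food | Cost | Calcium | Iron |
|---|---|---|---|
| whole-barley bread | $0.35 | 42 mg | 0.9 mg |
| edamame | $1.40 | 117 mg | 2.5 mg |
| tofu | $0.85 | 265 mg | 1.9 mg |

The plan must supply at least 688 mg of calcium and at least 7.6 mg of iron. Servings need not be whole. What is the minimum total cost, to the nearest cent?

At the optimum either one food covers both requirements or two foods hit both targets exactly; no other combination can be cheaper.
whole-barley bread only: max(688/42, 7.6/0.9) = 16.38 servings → $5.73.
edamame only: max(688/117, 7.6/2.5) = 5.88 servings → $8.23.
tofu only: max(688/265, 7.6/1.9) = 4 servings → $3.40.
whole-barley bread + edamame: intersection lies outside the first quadrant.
whole-barley bread + tofu with both tight: 4.454 servings and 1.89 servings → $3.17.
edamame + tofu with both tight: 1.606 servings and 1.887 servings → $3.85.
The minimum over all feasible corners is $3.17.

$3.17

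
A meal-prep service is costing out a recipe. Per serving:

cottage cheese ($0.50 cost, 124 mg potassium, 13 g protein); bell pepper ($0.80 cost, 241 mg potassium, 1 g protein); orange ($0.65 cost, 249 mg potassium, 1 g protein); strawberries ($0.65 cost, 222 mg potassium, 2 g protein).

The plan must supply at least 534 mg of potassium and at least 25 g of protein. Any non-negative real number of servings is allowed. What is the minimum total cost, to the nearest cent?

$1.72

For a min-cost LP with two ≥-constraints, a basic feasible solution has at most two positive variables.
cottage cheese only: max(534/124, 25/13) = 4.306 servings → $2.15.
bell pepper only: max(534/241, 25/1) = 25 servings → $20.00.
orange only: max(534/249, 25/1) = 25 servings → $16.25.
strawberries only: max(534/222, 25/2) = 12.5 servings → $8.12.
cottage cheese + bell pepper with both tight: 1.825 servings and 1.277 servings → $1.93.
cottage cheese + orange with both tight: 1.828 servings and 1.234 servings → $1.72.
cottage cheese + strawberries with both tight: 1.699 servings and 1.456 servings → $1.80.
bell pepper + orange with both targets exact would need a negative amount; discard.
bell pepper + strawberries with both targets exact would need a negative amount; discard.
orange + strawberries with both targets exact would need a negative amount; discard.
The minimum over all feasible corners is $1.72.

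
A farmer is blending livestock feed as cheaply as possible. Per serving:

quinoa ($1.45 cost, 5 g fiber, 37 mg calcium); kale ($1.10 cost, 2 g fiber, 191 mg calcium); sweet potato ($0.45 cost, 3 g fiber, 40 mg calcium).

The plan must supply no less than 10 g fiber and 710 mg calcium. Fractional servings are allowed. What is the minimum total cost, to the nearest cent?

Check every corner: each single food scaled to meet both minima, and each pair solved so both constraints bind.
quinoa only: max(10/5, 710/37) = 19.19 servings → $27.82.
kale only: max(10/2, 710/191) = 5 servings → $5.50.
sweet potato only: max(10/3, 710/40) = 17.75 servings → $7.99.
quinoa + kale with both tight: 0.5562 servings and 3.61 servings → $4.78.
quinoa + sweet potato: the both-tight solution has a negative serving — not a feasible corner.
kale + sweet potato with both tight: 3.509 servings and 0.9939 servings → $4.31.
Cheapest feasible corner: $4.31.

$4.31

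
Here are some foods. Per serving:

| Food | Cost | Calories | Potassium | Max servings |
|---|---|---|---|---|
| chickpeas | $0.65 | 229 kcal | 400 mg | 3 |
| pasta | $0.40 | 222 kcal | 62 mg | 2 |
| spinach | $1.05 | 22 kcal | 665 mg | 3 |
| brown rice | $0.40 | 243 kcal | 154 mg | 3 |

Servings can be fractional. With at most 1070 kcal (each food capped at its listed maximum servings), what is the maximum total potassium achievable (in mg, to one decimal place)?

Potassium per kcal: spinach 30.23, chickpeas 1.747, brown rice 0.6337, pasta 0.2793.
Take 3 servings of spinach: uses 66 kcal, +1995.0 mg potassium (running total 1995.0 mg).
Take 3 servings of chickpeas: uses 687 kcal, +1200.0 mg potassium (running total 3195.0 mg).
Take 1.305 servings of brown rice: uses 317 kcal, +200.9 mg potassium (running total 3395.9 mg).
Greedy by best ratio exhausts the calories allowance optimally: 3395.9 mg.

3395.9 mg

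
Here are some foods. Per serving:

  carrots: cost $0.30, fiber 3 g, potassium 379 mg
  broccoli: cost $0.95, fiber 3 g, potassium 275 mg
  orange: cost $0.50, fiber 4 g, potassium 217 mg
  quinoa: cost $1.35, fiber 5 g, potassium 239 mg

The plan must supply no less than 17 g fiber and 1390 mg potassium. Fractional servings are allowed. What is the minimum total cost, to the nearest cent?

$1.70

A basic optimal solution has at most two foods positive. Try each food alone and each pair with both targets met exactly.
carrots only: max(17/3, 1390/379) = 5.667 servings → $1.70.
broccoli only: max(17/3, 1390/275) = 5.667 servings → $5.38.
orange only: max(17/4, 1390/217) = 6.406 servings → $3.20.
quinoa only: max(17/5, 1390/239) = 5.816 servings → $7.85.
carrots + broccoli: intersection lies outside the first quadrant.
carrots + orange with both tight: 2.163 servings and 2.628 servings → $1.96.
carrots + quinoa with both tight: 2.451 servings and 1.93 servings → $3.34.
broccoli + orange with both tight: 4.167 servings and 1.125 servings → $4.52.
broccoli + quinoa with both tight: 4.388 servings and 0.7675 servings → $5.20.
orange + quinoa: the both-tight solution has a negative serving — not a feasible corner.
The minimum over all feasible corners is $1.70.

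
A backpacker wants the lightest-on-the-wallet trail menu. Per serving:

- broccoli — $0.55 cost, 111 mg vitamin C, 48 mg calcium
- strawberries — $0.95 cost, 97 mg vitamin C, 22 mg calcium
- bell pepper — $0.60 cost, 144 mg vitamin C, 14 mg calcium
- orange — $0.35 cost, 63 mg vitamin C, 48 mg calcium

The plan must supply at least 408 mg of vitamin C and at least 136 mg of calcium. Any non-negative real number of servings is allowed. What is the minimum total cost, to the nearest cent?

The cheapest plan sits at a corner of the feasible region — with two constraints it uses at most two foods.
broccoli only: max(408/111, 136/48) = 3.676 servings → $2.02.
strawberries only: max(408/97, 136/22) = 6.182 servings → $5.87.
bell pepper only: max(408/144, 136/14) = 9.714 servings → $5.83.
orange only: max(408/63, 136/48) = 6.476 servings → $2.27.
broccoli + strawberries with both tight: 1.904 servings and 2.027 servings → $2.97.
broccoli + bell pepper with both tight: 2.589 servings and 0.8376 servings → $1.93.
broccoli + orange: the both-tight solution has a negative serving — not a feasible corner.
strawberries + bell pepper: the both-tight solution has a negative serving — not a feasible corner.
strawberries + orange with both tight: 3.369 servings and 1.289 servings → $3.65.
bell pepper + orange with both tight: 1.827 servings and 2.3 servings → $1.90.
So the least-cost plan costs $1.90.

$1.90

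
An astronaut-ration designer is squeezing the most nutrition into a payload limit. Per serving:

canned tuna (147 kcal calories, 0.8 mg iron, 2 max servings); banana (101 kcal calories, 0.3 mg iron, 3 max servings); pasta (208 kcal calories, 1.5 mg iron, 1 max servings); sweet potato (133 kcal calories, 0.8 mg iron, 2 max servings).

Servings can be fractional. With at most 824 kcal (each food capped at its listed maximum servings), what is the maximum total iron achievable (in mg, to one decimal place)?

4.9 mg

Iron per kcal: pasta 0.007212, sweet potato 0.006015, canned tuna 0.005442, banana 0.00297.
Take 1 serving of pasta: uses 208 kcal, +1.5 mg iron (running total 1.5 mg).
Take 2 servings of sweet potato: uses 266 kcal, +1.6 mg iron (running total 3.1 mg).
Take 2 servings of canned tuna: uses 294 kcal, +1.6 mg iron (running total 4.7 mg).
Take 0.5545 servings of banana: uses 56 kcal, +0.2 mg iron (running total 4.9 mg).
Greedy by best ratio exhausts the calories allowance optimally: 4.9 mg.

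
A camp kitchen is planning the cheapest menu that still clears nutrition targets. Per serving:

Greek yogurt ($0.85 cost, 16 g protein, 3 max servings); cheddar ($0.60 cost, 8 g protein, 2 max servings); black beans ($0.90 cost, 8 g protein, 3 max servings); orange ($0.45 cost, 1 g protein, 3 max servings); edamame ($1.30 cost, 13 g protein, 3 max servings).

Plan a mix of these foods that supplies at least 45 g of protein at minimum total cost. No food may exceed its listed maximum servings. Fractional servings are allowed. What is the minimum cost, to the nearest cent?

Cost per g of protein: Greek yogurt $0.0531, cheddar $0.0750, edamame $0.1000, black beans $0.1125, orange $0.4500.
Take 2.812 servings of Greek yogurt: +45.0 g protein for $2.39 (total $2.39, still need 0.0 g).
Greedy by cheapest-per-g is optimal for a single linear constraint, so the minimum cost is $2.39.

$2.39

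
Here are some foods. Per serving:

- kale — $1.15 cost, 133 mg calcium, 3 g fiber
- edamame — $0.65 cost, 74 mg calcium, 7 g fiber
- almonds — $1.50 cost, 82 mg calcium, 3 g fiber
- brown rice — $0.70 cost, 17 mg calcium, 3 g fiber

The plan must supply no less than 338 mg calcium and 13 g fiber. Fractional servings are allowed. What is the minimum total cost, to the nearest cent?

$2.93

With two linear requirements the optimum uses one or two foods; enumerate the corners.
kale only: max(338/133, 13/3) = 4.333 servings → $4.98.
edamame only: max(338/74, 13/7) = 4.568 servings → $2.97.
almonds only: max(338/82, 13/3) = 4.333 servings → $6.50.
brown rice only: max(338/17, 13/3) = 19.88 servings → $13.92.
kale + edamame with both tight: 1.98 servings and 1.008 servings → $2.93.
kale + almonds with both targets exact would need a negative amount; discard.
kale + brown rice with both tight: 2.279 servings and 2.055 servings → $4.06.
edamame + almonds with both tight: 0.1477 servings and 3.989 servings → $6.08.
edamame + brown rice with both targets exact would need a negative amount; discard.
almonds + brown rice with both tight: 4.067 servings and 0.2667 servings → $6.29.
So the least-cost plan costs $2.93.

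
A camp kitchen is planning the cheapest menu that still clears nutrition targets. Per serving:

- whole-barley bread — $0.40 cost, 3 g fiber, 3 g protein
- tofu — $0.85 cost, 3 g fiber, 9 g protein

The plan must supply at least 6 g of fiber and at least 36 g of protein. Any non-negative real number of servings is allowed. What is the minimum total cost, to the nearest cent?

Check every corner: each single food scaled to meet both minima, and each pair solved so both constraints bind.
whole-barley bread only: max(6/3, 36/3) = 12 servings → $4.80.
tofu only: max(6/3, 36/9) = 4 servings → $3.40.
whole-barley bread + tofu: the both-tight solution has a negative serving — not a feasible corner.
The minimum over all feasible corners is $3.40.

$3.40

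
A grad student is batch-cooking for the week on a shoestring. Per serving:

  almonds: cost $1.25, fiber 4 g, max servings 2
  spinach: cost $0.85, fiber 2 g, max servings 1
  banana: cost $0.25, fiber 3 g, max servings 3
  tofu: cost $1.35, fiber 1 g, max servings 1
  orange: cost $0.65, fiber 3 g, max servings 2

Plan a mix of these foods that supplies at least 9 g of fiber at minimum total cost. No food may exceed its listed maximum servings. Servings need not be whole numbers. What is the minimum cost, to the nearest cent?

$0.75

Cost per g of fiber: banana $0.0833, orange $0.2167, almonds $0.3125, spinach $0.4250, tofu $1.3500.
Take 3 servings of banana: +9.0 g fiber for $0.75 (total $0.75, still need 0.0 g).
Greedy by cheapest-per-g is optimal for a single linear constraint, so the minimum cost is $0.75.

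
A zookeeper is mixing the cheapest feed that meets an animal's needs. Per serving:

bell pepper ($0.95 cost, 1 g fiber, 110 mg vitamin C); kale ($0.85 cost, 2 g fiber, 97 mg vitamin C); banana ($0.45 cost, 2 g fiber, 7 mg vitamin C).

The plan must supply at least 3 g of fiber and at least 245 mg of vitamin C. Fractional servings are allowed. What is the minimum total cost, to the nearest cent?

A basic optimal solution has at most two foods positive. Try each food alone and each pair with both targets met exactly.
bell pepper only: max(3/1, 245/110) = 3 servings → $2.85.
kale only: max(3/2, 245/97) = 2.526 servings → $2.15.
banana only: max(3/2, 245/7) = 35 servings → $15.75.
bell pepper + kale with both tight: 1.618 servings and 0.6911 servings → $2.12.
bell pepper + banana with both tight: 2.202 servings and 0.3991 servings → $2.27.
kale + banana with both targets exact would need a negative amount; discard.
Cheapest feasible corner: $2.12.

$2.12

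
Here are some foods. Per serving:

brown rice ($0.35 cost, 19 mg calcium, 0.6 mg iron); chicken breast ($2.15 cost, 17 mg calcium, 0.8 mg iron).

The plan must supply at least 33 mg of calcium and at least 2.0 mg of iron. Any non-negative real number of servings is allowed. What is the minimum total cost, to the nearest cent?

With two linear requirements the optimum uses one or two foods; enumerate the corners.
brown rice only: max(33/19, 2.0/0.6) = 3.333 servings → $1.17.
chicken breast only: max(33/17, 2.0/0.8) = 2.5 servings → $5.38.
brown rice + chicken breast: intersection lies outside the first quadrant.
So the least-cost plan costs $1.17.

$1.17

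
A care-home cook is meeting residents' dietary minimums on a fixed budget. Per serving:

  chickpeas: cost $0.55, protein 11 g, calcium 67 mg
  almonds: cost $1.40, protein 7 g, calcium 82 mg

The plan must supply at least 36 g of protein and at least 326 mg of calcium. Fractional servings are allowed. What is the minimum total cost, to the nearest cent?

$2.68

chickpeas only: max(36/11, 326/67) = 4.866 servings → $2.68.
almonds only: max(36/7, 326/82) = 5.143 servings → $7.20.
chickpeas + almonds with both tight: 1.547 servings and 2.711 servings → $4.65.
Cheapest feasible corner: $2.68.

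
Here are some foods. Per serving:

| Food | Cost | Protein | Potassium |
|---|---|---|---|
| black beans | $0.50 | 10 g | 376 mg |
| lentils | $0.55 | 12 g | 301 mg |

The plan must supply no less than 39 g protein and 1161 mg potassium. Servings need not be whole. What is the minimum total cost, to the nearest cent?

$1.85

A basic optimal solution has at most two foods positive. Try each food alone and each pair with both targets met exactly.
black beans only: max(39/10, 1161/376) = 3.9 servings → $1.95.
lentils only: max(39/12, 1161/301) = 3.857 servings → $2.12.
black beans + lentils with both tight: 1.46 servings and 2.033 servings → $1.85.
Cheapest feasible corner: $1.85.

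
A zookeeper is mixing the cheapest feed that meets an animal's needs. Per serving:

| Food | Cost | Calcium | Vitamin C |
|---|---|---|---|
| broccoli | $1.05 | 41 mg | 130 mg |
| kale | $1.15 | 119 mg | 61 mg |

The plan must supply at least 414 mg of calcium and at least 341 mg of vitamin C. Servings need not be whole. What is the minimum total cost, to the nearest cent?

$4.77

At the optimum either one food covers both requirements or two foods hit both targets exactly; no other combination can be cheaper.
broccoli only: max(414/41, 341/130) = 10.1 servings → $10.60.
kale only: max(414/119, 341/61) = 5.59 servings → $6.43.
broccoli + kale with both tight: 1.182 servings and 3.072 servings → $4.77.
Cheapest feasible corner: $4.77.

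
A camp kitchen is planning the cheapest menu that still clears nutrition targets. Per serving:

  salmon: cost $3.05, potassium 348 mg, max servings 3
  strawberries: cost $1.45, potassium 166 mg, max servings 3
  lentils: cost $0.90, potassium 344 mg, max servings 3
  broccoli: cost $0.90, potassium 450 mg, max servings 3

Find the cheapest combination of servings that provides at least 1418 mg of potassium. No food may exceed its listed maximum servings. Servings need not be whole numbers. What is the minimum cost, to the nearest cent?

$2.88

Cost per mg of potassium: broccoli $0.0020, lentils $0.0026, strawberries $0.0087, salmon $0.0088.
Take 3 servings of broccoli: +1350.0 mg potassium for $2.70 (total $2.70, still need 68.0 mg).
Take 0.1977 servings of lentils: +68.0 mg potassium for $0.18 (total $2.88, still need 0.0 mg).
Filling from the cheapest source first is optimal under one linear minimum: $2.88.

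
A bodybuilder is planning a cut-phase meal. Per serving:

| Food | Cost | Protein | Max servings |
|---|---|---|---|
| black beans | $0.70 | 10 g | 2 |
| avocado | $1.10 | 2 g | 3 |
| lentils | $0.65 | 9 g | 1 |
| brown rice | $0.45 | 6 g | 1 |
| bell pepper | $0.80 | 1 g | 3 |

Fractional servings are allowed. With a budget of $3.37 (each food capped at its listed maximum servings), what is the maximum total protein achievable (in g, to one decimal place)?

36.6 g

Protein per dollar: black beans 14.29, lentils 13.85, brown rice 13.33, avocado 1.818, bell pepper 1.25.
Take 2 servings of black beans: spends $1.40, +20.0 g protein (running total 20.0 g).
Take 1 serving of lentils: spends $0.65, +9.0 g protein (running total 29.0 g).
Take 1 serving of brown rice: spends $0.45, +6.0 g protein (running total 35.0 g).
Take 0.7909 servings of avocado: spends $0.87, +1.6 g protein (running total 36.6 g).
Filling greedily by protein-per-dollar is optimal for one linear limit, giving 36.6 g.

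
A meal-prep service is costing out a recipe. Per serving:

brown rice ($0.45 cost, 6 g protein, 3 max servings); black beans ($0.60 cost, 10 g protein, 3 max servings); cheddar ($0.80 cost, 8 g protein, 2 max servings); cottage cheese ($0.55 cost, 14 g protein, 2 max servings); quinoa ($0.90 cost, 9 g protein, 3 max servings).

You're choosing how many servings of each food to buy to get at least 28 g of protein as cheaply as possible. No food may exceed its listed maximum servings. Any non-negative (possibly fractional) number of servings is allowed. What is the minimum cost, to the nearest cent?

$1.10

Cost per g of protein: cottage cheese $0.0393, black beans $0.0600, brown rice $0.0750, cheddar $0.1000, quinoa $0.1000.
Take 2 servings of cottage cheese: +28.0 g protein for $1.10 (total $1.10, still need 0.0 g).
Greedy by cheapest-per-g is optimal for a single linear constraint, so the minimum cost is $1.10.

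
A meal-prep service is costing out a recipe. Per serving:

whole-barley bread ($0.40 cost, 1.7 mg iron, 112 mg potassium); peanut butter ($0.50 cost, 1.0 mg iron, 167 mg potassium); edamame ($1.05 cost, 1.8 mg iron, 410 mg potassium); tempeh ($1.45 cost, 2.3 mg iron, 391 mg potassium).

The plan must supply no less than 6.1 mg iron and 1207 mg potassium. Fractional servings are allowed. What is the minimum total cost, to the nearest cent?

An LP optimum is at a vertex; with two nutrient constraints at most two foods are used. Check each candidate.
whole-barley bread only: max(6.1/1.7, 1207/112) = 10.78 servings → $4.31.
peanut butter only: max(6.1/1.0, 1207/167) = 7.228 servings → $3.61.
edamame only: max(6.1/1.8, 1207/410) = 3.389 servings → $3.56.
tempeh only: max(6.1/2.3, 1207/391) = 3.087 servings → $4.48.
whole-barley bread + peanut butter: intersection lies outside the first quadrant.
whole-barley bread + edamame with both tight: 0.6629 servings and 2.763 servings → $3.17.
whole-barley bread + tempeh: the both-tight solution has a negative serving — not a feasible corner.
peanut butter + edamame with both tight: 3.002 servings and 1.721 servings → $3.31.
peanut butter + tempeh: intersection lies outside the first quadrant.
edamame + tempeh with both tight: 1.635 servings and 1.373 servings → $3.71.
The minimum over all feasible corners is $3.17.

$3.17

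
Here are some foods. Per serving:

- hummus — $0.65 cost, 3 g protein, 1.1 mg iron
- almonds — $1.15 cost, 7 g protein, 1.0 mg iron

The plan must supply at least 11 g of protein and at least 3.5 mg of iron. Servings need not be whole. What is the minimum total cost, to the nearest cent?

Check every corner: each single food scaled to meet both minima, and each pair solved so both constraints bind.
hummus only: max(11/3, 3.5/1.1) = 3.667 servings → $2.38.
almonds only: max(11/7, 3.5/1.0) = 3.5 servings → $4.03.
hummus + almonds with both tight: 2.872 servings and 0.3404 servings → $2.26.
So the least-cost plan costs $2.26.

$2.26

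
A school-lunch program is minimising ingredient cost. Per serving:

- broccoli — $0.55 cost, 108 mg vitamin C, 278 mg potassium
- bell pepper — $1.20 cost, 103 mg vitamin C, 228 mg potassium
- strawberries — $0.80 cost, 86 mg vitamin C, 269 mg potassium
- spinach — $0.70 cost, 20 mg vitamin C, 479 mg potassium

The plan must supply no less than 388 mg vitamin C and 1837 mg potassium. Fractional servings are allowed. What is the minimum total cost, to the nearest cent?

$3.15

With two linear requirements the optimum uses one or two foods; enumerate the corners.
broccoli only: max(388/108, 1837/278) = 6.608 servings → $3.63.
bell pepper only: max(388/103, 1837/228) = 8.057 servings → $9.67.
strawberries only: max(388/86, 1837/269) = 6.829 servings → $5.46.
spinach only: max(388/20, 1837/479) = 19.4 servings → $13.58.
broccoli + bell pepper: the both-tight solution has a negative serving — not a feasible corner.
broccoli + strawberries: intersection lies outside the first quadrant.
broccoli + spinach with both tight: 3.229 servings and 1.961 servings → $3.15.
bell pepper + strawberries: the both-tight solution has a negative serving — not a feasible corner.
bell pepper + spinach with both tight: 3.33 servings and 2.25 servings → $5.57.
strawberries + spinach with both tight: 4.164 servings and 1.497 servings → $4.38.
Cheapest feasible corner: $3.15.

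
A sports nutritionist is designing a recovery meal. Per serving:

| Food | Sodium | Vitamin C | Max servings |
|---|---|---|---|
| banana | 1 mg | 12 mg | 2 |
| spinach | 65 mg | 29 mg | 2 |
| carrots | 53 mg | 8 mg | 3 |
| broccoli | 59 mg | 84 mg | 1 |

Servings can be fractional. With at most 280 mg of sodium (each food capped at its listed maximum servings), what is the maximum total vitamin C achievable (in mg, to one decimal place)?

Vitamin C per mg sodium: banana 12, broccoli 1.424, spinach 0.4462, carrots 0.1509.
Take 2 servings of banana: uses 2 mg sodium, +24.0 mg vitamin C (running total 24.0 mg).
Take 1 serving of broccoli: uses 59 mg sodium, +84.0 mg vitamin C (running total 108.0 mg).
Take 2 servings of spinach: uses 130 mg sodium, +58.0 mg vitamin C (running total 166.0 mg).
Take 1.679 servings of carrots: uses 89 mg sodium, +13.4 mg vitamin C (running total 179.4 mg).
Greedy by best ratio exhausts the sodium allowance optimally: 179.4 mg.

179.4 mg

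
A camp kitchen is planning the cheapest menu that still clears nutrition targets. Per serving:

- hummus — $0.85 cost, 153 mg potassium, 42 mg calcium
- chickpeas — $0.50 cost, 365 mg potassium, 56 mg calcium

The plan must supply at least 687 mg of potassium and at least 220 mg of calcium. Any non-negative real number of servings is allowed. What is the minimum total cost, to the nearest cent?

This is a tiny linear program; its minimum lies at a vertex of the feasible set. List the vertices and price them.
hummus only: max(687/153, 220/42) = 5.238 servings → $4.45.
chickpeas only: max(687/365, 220/56) = 3.929 servings → $1.96.
hummus + chickpeas with both targets exact would need a negative amount; discard.
Cheapest feasible corner: $1.96.

$1.96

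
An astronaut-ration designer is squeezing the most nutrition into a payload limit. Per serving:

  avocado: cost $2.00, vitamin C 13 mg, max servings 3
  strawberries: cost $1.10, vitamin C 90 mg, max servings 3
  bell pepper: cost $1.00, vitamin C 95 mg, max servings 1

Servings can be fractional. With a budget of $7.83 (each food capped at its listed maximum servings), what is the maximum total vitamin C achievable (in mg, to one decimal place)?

Vitamin C per dollar: bell pepper 95, strawberries 81.82, avocado 6.5.
Take 1 serving of bell pepper: spends $1.00, +95.0 mg vitamin C (running total 95.0 mg).
Take 3 servings of strawberries: spends $3.30, +270.0 mg vitamin C (running total 365.0 mg).
Take 1.765 servings of avocado: spends $3.53, +22.9 mg vitamin C (running total 387.9 mg).
Filling greedily by vitamin C-per-dollar is optimal for one linear limit, giving 387.9 mg.

387.9 mg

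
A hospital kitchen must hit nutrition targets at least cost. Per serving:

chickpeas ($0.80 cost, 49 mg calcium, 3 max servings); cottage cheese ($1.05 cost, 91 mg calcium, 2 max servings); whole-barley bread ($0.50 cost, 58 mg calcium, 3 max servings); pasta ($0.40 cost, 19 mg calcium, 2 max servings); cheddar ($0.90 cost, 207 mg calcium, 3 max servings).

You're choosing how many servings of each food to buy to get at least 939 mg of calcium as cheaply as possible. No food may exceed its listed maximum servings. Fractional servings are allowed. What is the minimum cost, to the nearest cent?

Cost per mg of calcium: cheddar $0.0043, whole-barley bread $0.0086, cottage cheese $0.0115, chickpeas $0.0163, pasta $0.0211.
Take 3 servings of cheddar: +621.0 mg calcium for $2.70 (total $2.70, still need 318.0 mg).
Take 3 servings of whole-barley bread: +174.0 mg calcium for $1.50 (total $4.20, still need 144.0 mg).
Take 1.582 servings of cottage cheese: +144.0 mg calcium for $1.66 (total $5.86, still need 0.0 mg).
Filling from the cheapest source first is optimal under one linear minimum: $5.86.

$5.86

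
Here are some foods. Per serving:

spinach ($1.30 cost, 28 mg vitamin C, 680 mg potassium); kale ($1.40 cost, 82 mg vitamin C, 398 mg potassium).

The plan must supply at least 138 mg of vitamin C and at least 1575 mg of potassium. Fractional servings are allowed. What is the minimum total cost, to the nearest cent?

$3.72

The cheapest plan sits at a corner of the feasible region — with two constraints it uses at most two foods.
spinach only: max(138/28, 1575/680) = 4.929 servings → $6.41.
kale only: max(138/82, 1575/398) = 3.957 servings → $5.54.
spinach + kale with both tight: 1.664 servings and 1.115 servings → $3.72.
The minimum over all feasible corners is $3.72.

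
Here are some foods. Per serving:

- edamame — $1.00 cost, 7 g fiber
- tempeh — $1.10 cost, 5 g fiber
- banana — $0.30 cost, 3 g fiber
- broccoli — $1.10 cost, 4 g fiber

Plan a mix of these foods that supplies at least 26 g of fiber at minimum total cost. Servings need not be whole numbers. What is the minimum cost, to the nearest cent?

Cost per g of fiber: banana $0.1000, edamame $0.1429, tempeh $0.2200, broccoli $0.2750.
With no serving limits, use only banana: 26 g / 3 g = 8.667 servings × $0.30 = $2.60.

$2.60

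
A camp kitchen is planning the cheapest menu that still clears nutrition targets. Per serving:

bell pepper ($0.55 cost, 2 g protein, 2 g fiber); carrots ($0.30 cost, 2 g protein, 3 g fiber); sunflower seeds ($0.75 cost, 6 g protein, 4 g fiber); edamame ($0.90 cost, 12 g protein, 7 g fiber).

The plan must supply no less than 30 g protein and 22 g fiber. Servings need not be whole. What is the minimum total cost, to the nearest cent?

$2.62

Two binding constraints pin down two serving amounts, so the optimal mix uses at most two foods. The candidates are each food alone (scaled to the tighter of protein/fiber) and each pair with both constraints tight.
bell pepper only: max(30/2, 22/2) = 15 servings → $8.25.
carrots only: max(30/2, 22/3) = 15 servings → $4.50.
sunflower seeds only: max(30/6, 22/4) = 5.5 servings → $4.12.
edamame only: max(30/12, 22/7) = 3.143 servings → $2.83.
bell pepper + carrots: intersection lies outside the first quadrant.
bell pepper + sunflower seeds with both tight: 3 servings and 4 servings → $4.65.
bell pepper + edamame with both tight: 5.4 servings and 1.6 servings → $4.41.
carrots + sunflower seeds with both tight: 1.2 servings and 4.6 servings → $3.81.
carrots + edamame with both tight: 2.455 servings and 2.091 servings → $2.62.
sunflower seeds + edamame: intersection lies outside the first quadrant.
So the least-cost plan costs $2.62.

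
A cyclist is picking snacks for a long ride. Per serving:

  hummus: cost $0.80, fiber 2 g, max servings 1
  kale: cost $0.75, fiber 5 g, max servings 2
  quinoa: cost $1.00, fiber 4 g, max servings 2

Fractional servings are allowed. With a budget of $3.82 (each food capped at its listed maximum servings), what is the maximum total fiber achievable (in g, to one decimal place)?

Fiber per dollar: kale 6.667, quinoa 4, hummus 2.5.
Take 2 servings of kale: spends $1.50, +10.0 g fiber (running total 10.0 g).
Take 2 servings of quinoa: spends $2.00, +8.0 g fiber (running total 18.0 g).
Take 0.4 servings of hummus: spends $0.32, +0.8 g fiber (running total 18.8 g).
Greedy by best ratio exhausts the cost allowance optimally: 18.8 g.

18.8 g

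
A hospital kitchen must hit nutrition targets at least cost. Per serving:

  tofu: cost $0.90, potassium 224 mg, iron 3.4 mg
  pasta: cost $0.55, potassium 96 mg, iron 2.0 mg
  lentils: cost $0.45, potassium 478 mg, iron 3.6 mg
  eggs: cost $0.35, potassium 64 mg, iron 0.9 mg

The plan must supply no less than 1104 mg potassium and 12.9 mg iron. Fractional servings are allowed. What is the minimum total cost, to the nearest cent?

$1.61

For a min-cost LP with two ≥-constraints, a basic feasible solution has at most two positive variables.
tofu only: max(1104/224, 12.9/3.4) = 4.929 servings → $4.44.
pasta only: max(1104/96, 12.9/2.0) = 11.5 servings → $6.33.
lentils only: max(1104/478, 12.9/3.6) = 3.583 servings → $1.61.
eggs only: max(1104/64, 12.9/0.9) = 17.25 servings → $6.04.
tofu + pasta: intersection lies outside the first quadrant.
tofu + lentils with both tight: 2.677 servings and 1.055 servings → $2.88.
tofu + eggs: intersection lies outside the first quadrant.
pasta + lentils with both tight: 3.591 servings and 1.588 servings → $2.69.
pasta + eggs with both targets exact would need a negative amount; discard.
lentils + eggs with both tight: 0.8408 servings and 10.97 servings → $4.22.
Cheapest feasible corner: $1.61.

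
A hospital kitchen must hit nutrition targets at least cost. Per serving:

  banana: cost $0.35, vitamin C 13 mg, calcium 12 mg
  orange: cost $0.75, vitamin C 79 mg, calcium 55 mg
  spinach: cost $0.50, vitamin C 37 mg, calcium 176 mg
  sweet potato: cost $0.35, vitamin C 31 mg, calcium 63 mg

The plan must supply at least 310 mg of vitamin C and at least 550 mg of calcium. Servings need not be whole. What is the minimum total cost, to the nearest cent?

For a min-cost LP with two ≥-constraints, a basic feasible solution has at most two positive variables.
banana only: max(310/13, 550/12) = 45.83 servings → $16.04.
orange only: max(310/79, 550/55) = 10 servings → $7.50.
spinach only: max(310/37, 550/176) = 8.378 servings → $4.19.
sweet potato only: max(310/31, 550/63) = 10 servings → $3.50.
banana + orange: the both-tight solution has a negative serving — not a feasible corner.
banana + spinach with both tight: 18.55 servings and 1.86 servings → $7.42.
banana + sweet potato with both tight: 5.548 servings and 7.673 servings → $4.63.
orange + spinach with both tight: 2.882 servings and 2.224 servings → $3.27.
orange + sweet potato with both tight: 0.7579 servings and 8.068 servings → $3.39.
spinach + sweet potato with both targets exact would need a negative amount; discard.
Cheapest feasible corner: $3.27.

$3.27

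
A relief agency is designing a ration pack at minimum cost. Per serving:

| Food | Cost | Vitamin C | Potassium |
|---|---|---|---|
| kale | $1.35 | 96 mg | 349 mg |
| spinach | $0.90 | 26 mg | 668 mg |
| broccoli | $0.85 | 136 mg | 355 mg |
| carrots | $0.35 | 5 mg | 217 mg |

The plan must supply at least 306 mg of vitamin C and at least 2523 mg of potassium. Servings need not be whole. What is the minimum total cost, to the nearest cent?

$4.03

kale only: max(306/96, 2523/349) = 7.229 servings → $9.76.
spinach only: max(306/26, 2523/668) = 11.77 servings → $10.59.
broccoli only: max(306/136, 2523/355) = 7.107 servings → $6.04.
carrots only: max(306/5, 2523/217) = 61.2 servings → $21.42.
kale + spinach with both tight: 2.521 servings and 2.46 servings → $5.62.
kale + broccoli with both targets exact would need a negative amount; discard.
kale + carrots with both tight: 2.818 servings and 7.095 servings → $6.29.
spinach + broccoli with both tight: 2.873 servings and 1.701 servings → $4.03.
spinach + carrots with both targets exact would need a negative amount; discard.
broccoli + carrots with both tight: 1.939 servings and 8.454 servings → $4.61.
So the least-cost plan costs $4.03.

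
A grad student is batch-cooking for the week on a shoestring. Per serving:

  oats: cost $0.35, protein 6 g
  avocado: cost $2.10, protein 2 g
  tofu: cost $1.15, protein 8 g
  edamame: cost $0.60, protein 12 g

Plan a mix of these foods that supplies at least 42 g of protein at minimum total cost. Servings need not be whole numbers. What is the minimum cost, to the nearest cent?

$2.10

Cost per g of protein: edamame $0.0500, oats $0.0583, tofu $0.1437, avocado $1.0500.
With no serving limits, use only edamame: 42 g / 12 g = 3.5 servings × $0.60 = $2.10.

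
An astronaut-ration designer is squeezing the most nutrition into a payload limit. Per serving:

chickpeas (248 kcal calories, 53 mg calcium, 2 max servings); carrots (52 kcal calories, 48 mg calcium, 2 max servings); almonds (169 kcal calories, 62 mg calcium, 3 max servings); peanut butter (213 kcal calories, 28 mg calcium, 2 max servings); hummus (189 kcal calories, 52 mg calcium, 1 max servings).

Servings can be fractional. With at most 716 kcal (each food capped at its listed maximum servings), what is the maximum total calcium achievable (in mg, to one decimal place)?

310.9 mg

Calcium per kcal: carrots 0.9231, almonds 0.3669, hummus 0.2751, chickpeas 0.2137, peanut butter 0.1315.
Take 2 servings of carrots: uses 104 kcal, +96.0 mg calcium (running total 96.0 mg).
Take 3 servings of almonds: uses 507 kcal, +186.0 mg calcium (running total 282.0 mg).
Take 0.5556 servings of hummus: uses 105 kcal, +28.9 mg calcium (running total 310.9 mg).
Greedy by best ratio exhausts the calories allowance optimally: 310.9 mg.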